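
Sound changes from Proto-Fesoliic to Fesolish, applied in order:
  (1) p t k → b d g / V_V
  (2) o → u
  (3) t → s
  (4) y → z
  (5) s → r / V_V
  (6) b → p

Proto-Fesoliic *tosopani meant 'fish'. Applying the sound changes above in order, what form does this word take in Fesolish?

surupani

Fesolish: *tosopani
  tosopani → tosobani   [intervocalic voicing]
  tosobani → tusubani   [vowel merger]
  tusubani → susubani   [unconditioned shift]
  susubani (rule 4 does not apply)
  susubani → surubani   [rhotacism]
  surubani → surupani   [unconditioned shift]
  giving Fesolish surupani.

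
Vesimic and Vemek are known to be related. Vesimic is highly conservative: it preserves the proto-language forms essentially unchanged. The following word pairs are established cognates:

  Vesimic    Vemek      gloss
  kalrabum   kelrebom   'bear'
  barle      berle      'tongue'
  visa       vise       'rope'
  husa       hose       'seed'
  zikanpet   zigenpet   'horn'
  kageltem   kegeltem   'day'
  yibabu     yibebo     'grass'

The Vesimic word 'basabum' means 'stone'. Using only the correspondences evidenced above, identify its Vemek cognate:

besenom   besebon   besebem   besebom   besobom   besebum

kalrabum ~ kelrebom, kageltem ~ kegeltem — Vesimic a corresponds to Vemek e after a consonant, before a consonant other than r, m, n, p, b, f, v.
kalrabum ~ kelrebom, yibabu ~ yibebo — Vesimic a corresponds to Vemek e after a consonant, before a labial obstruent.
kalrabum ~ kelrebom — Vesimic u corresponds to Vemek o after a consonant, before a nasal.
Applying these to Vesimic 'basabum':
  basabum → besabum   (a→e after a consonant, before a consonant other than r, m, n, p, b, f, v)
  besabum → besebum   (a→e after a consonant, before a labial obstruent)
  besebum → besebom   (u→o after a consonant, before a nasal)
So the Vemek cognate is 'besebom'.

besebom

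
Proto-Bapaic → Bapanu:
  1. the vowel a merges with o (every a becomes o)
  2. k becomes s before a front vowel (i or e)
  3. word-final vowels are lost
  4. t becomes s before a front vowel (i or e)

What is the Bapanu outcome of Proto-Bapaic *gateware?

gosewor

Bapanu: *gateware
  gateware → gotewore   [vowel merger]
  gotewore (rule 2 does not apply)
  gotewore → gotewor   [apocope]
  gotewor → gosewor   [palatalisation]
  giving Bapanu gosewor.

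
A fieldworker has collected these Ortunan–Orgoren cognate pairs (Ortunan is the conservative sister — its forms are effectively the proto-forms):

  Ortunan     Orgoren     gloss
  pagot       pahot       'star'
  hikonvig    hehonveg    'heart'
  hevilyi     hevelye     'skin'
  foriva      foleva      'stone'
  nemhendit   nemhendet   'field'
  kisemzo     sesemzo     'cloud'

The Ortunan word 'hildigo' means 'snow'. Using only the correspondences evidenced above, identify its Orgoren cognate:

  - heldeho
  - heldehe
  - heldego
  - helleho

hikonvig ~ hehonveg, hevilyi ~ hevelye — Ortunan i corresponds to Orgoren e after a consonant, before a consonant other than r, m, n, p, b, f, v.
pagot ~ pahot — Ortunan g corresponds to Orgoren h between vowels (before a back vowel).
Applying these to Ortunan 'hildigo':
  hildigo → heldigo   (i→e after a consonant, before a consonant other than r, m, n, p, b, f, v)
  heldigo → heldego   (i→e after a consonant, before a consonant other than r, m, n, p, b, f, v)
  heldego → heldeho   (g→h between vowels (before a back vowel))
So the Orgoren cognate is 'heldeho'.

heldeho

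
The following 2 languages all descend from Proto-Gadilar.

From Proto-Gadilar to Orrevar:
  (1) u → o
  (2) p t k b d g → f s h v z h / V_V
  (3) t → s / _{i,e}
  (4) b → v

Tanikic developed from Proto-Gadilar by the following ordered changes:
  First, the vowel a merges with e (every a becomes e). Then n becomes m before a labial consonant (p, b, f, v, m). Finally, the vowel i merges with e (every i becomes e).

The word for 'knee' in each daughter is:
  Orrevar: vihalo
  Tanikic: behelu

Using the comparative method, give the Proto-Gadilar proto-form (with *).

*bihalu

Position 2: Orrevar has i, Tanikic has e. Orrevar preserves i here (none of its changes turn any other segment into i), so the proto-segment is *i.
Position 1: Orrevar has v, Tanikic has b. Tanikic preserves b here (none of its changes turn any other segment into b), so the proto-segment is *b.
Position 4: Orrevar has a, Tanikic has e. Orrevar preserves a here (none of its changes turn any other segment into a), so the proto-segment is *a.
Verify the candidate proto-form against each daughter:
Orrevar: start from *bihalu.
  rule 1 (vowel merger): bihalu → bihalo
  rule 2: no change — bihalo
  rule 3: no change — bihalo
  rule 4 (unconditioned shift): bihalo → vihalo
  ⇒ Orrevar vihalo
Tanikic: *bihalu
  bihalu → bihelu   [vowel merger]
  bihelu (rule 2 does not apply)
  bihelu → behelu   [vowel merger]
  giving Tanikic behelu.
*bihalu is the unique common source.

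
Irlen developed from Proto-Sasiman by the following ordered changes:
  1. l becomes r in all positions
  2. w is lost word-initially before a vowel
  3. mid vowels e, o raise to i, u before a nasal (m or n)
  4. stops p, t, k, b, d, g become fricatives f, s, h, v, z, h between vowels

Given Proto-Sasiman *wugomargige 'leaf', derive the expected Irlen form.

uhumargihe

Irlen: *wugomargige > ugomargige > ugumargige > uhumargihe  (by glide loss, pre-nasal raising, intervocalic lenition)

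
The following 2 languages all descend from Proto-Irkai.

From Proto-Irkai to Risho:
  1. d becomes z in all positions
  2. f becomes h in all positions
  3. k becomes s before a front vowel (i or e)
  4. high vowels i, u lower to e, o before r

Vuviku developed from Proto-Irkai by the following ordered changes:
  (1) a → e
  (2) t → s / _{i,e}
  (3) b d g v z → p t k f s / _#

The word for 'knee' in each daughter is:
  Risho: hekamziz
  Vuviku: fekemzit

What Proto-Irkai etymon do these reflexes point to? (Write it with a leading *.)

*fekamzid

Position 1: Risho has h, Vuviku has f. Taking the neighbouring segments as reconstructed: Risho h could go back to *f or *h; Vuviku f can only go back to *f — the one source consistent with every daughter is *f.
Position 8: Risho has z, Vuviku has t. Taking the neighbouring segments as reconstructed: Risho z could go back to *d or *z; Vuviku t could go back to *t or *d — the one source consistent with every daughter is *d.
Position 4: Risho has a, Vuviku has e. Risho preserves a here (none of its changes turn any other segment into a), so the proto-segment is *a.
The remaining positions agree across the daughters. Check the candidate against every language:
Risho: *fekamzid > fekamziz > hekamziz  (by unconditioned shift, unconditioned shift)
Vuviku: *fekamzid > fekemzid > fekemzit  (by vowel merger, final devoicing)
No other proto-form is consistent with every reflex, so the reconstruction is *fekamzid.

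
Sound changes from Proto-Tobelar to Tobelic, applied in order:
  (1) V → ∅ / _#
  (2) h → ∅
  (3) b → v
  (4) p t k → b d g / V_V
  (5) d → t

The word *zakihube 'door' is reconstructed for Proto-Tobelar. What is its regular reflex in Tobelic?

zagiuv

Tobelic: *zakihube > zakihub > zakiub > zakiuv > zagiuv  (by apocope, h-loss, unconditioned shift, intervocalic voicing)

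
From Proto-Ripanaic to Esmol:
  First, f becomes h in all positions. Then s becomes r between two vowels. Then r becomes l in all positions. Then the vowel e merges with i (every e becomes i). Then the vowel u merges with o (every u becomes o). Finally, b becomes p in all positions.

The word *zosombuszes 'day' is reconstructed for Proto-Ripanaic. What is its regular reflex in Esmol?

Esmol: *zosombuszes
  zosombuszes (rule 1 does not apply)
  zosombuszes → zorombuszes   [rhotacism]
  zorombuszes → zolombuszes   [unconditioned shift]
  zolombuszes → zolombuszis   [vowel merger]
  zolombuszis → zolomboszis   [vowel merger]
  zolomboszis → zolomposzis   [unconditioned shift]
  giving Esmol zolomposzis.

zolomposzis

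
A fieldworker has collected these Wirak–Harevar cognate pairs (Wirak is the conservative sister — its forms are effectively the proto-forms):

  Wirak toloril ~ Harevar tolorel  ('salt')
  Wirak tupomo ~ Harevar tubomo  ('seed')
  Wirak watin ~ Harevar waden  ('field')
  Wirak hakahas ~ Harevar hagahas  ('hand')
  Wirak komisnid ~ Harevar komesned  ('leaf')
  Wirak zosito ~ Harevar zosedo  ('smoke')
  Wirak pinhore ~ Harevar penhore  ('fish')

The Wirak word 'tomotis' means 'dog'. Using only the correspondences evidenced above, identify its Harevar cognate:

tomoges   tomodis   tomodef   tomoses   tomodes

watin ~ waden — Wirak t corresponds to Harevar d between vowels (before a front vowel).
toloril ~ tolorel, komisnid ~ komesned — Wirak i corresponds to Harevar e after a consonant, before a consonant other than r, m, n, p, b, f, v.
Applying these to Wirak 'tomotis':
  tomotis → tomodis   (t→d between vowels (before a front vowel))
  tomodis → tomodes   (i→e after a consonant, before a consonant other than r, m, n, p, b, f, v)
So the Harevar cognate is 'tomodes'.

tomodes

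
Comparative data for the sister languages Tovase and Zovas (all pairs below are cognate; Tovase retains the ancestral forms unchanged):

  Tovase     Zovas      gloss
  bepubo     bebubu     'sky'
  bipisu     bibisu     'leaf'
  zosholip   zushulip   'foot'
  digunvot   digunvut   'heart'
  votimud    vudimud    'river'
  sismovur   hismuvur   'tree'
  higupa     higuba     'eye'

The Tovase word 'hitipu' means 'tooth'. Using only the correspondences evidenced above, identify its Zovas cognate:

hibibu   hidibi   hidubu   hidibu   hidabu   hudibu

hidibu

votimud ~ vudimud — Tovase t corresponds to Zovas d between vowels (before a front vowel).
bepubo ~ bebubu — Tovase p corresponds to Zovas b between vowels (before a back vowel).
Applying these to Tovase 'hitipu':
  hitipu → hidipu   (t→d between vowels (before a front vowel))
  hidipu → hidibu   (p→b between vowels (before a back vowel))
So the Zovas cognate is 'hidibu'.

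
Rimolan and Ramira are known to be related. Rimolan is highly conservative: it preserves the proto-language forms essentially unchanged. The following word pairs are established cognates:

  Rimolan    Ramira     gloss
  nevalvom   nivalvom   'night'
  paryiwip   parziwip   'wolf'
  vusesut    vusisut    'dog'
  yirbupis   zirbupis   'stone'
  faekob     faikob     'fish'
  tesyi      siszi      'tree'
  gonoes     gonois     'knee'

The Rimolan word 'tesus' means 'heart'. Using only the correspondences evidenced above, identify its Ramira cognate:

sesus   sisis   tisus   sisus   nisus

tesyi ~ siszi — Rimolan t corresponds to Ramira s word-initially before a front vowel.
vusesut ~ vusisut, tesyi ~ siszi — Rimolan e corresponds to Ramira i after a consonant, before a consonant other than r, m, n, p, b, f, v.
Applying these to Rimolan 'tesus':
  tesus → sesus   (t→s word-initially before a front vowel)
  sesus → sisus   (e→i after a consonant, before a consonant other than r, m, n, p, b, f, v)
So the Ramira cognate is 'sisus'.

sisus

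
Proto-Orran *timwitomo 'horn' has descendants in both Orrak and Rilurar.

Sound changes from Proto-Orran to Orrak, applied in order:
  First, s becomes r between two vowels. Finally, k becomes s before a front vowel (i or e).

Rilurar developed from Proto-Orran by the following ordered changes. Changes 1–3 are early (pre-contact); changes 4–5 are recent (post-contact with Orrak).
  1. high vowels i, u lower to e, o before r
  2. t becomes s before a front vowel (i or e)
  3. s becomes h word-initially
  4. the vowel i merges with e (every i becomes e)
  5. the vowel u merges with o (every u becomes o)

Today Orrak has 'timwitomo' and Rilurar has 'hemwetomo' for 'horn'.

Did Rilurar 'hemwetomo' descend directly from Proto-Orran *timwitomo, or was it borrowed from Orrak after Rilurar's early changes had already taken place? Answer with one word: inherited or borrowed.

inherited

If inherited, *timwitomo would pass through all of Rilurar's changes:
Rilurar: *timwitomo > simwitomo > himwitomo > hemwetomo  (by palatalisation, debuccalisation, vowel merger)
If borrowed from Orrak 'timwitomo' after the early changes, it would undergo only the recent ones:
  rule 4 (vowel merger): timwitomo → temwetomo
  rule 5 (vowel merger): no change (temwetomo)
  ⇒ as a loan: temwetomo
Rilurar 'hemwetomo' matches the inherited outcome exactly, so it is an inherited cognate, not a loan.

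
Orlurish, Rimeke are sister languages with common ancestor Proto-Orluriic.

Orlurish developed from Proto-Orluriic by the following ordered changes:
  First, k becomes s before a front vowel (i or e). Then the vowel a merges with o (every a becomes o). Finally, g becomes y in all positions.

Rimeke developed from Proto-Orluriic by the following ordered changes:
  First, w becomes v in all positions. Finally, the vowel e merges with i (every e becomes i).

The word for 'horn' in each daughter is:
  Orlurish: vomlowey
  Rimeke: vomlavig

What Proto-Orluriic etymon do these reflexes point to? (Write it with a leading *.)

*vomlaweg

Position 7: Orlurish has e, Rimeke has i. Orlurish preserves e here (none of its changes turn any other segment into e), so the proto-segment is *e.
Position 8: Orlurish has y, Rimeke has g. Rimeke preserves g here (none of its changes turn any other segment into g), so the proto-segment is *g.
Position 6: Orlurish has w, Rimeke has v. Orlurish preserves w here (none of its changes turn any other segment into w), so the proto-segment is *w.
Continuing position by position gives *vomlaweg; check it forward:
Orlurish: start from *vomlaweg.
  rule 1: no change — vomlaweg
  rule 2 (vowel merger): vomlaweg → vomloweg
  rule 3 (unconditioned shift): vomloweg → vomlowey
  ⇒ Orlurish vomlowey
Rimeke: *vomlaweg > vomlaveg > vomlavig  (by unconditioned shift, vowel merger)
No other proto-form is consistent with every reflex, so the reconstruction is *vomlaweg.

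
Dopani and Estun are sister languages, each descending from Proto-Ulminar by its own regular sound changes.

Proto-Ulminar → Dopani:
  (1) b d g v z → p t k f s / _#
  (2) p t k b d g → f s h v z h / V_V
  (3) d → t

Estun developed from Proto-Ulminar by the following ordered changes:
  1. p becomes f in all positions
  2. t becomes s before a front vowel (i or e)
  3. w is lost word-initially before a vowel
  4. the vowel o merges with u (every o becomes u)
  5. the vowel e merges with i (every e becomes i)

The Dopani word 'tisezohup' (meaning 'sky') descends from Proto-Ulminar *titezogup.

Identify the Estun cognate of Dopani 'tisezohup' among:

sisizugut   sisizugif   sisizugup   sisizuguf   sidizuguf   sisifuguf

Estun: *titezogup
  titezogup → titezoguf   [unconditioned shift]
  titezoguf → sisezoguf   [palatalisation]
  sisezoguf (rule 3 does not apply)
  sisezoguf → sisezuguf   [vowel merger]
  sisezuguf → sisizuguf   [vowel merger]
  giving Estun sisizuguf.
The other candidates each miss or misapply at least one Estun change.

sisizuguf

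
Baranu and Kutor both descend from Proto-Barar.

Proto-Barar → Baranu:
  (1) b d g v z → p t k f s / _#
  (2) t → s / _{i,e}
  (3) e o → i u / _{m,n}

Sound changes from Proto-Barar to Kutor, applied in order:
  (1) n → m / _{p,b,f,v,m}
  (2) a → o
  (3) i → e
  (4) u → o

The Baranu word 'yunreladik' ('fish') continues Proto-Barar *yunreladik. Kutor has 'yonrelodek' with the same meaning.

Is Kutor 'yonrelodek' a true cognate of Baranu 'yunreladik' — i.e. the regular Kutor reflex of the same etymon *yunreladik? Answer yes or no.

Derive the expected Kutor reflex of *yunreladik:
Kutor: start from *yunreladik.
  rule 1: no change — yunreladik
  rule 2 (vowel merger): yunreladik → yunrelodik
  rule 3 (vowel merger): yunrelodik → yunrelodek
  rule 4 (vowel merger): yunrelodek → yonrelodek
  ⇒ Kutor yonrelodek
Kutor 'yonrelodek' matches the regular reflex exactly, so the pair is cognate.

yes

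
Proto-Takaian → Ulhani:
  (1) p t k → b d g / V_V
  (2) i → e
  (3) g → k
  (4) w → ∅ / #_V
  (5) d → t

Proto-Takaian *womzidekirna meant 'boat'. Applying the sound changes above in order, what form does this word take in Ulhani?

omzetekerna

Ulhani: *womzidekirna
  womzidekirna → womzidegirna   [intervocalic voicing]
  womzidegirna → womzedegerna   [vowel merger]
  womzedegerna → womzedekerna   [unconditioned shift]
  womzedekerna → omzedekerna   [glide loss]
  omzedekerna → omzetekerna   [unconditioned shift]
  giving Ulhani omzetekerna.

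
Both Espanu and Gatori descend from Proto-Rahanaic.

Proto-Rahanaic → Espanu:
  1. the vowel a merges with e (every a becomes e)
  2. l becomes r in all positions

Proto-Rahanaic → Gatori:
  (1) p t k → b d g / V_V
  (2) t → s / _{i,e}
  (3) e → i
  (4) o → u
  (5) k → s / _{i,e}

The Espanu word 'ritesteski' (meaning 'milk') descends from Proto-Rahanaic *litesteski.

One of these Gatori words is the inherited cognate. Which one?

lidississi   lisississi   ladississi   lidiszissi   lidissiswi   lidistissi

Gatori: *litesteski
  litesteski → lidesteski   [intervocalic voicing]
  lidesteski → lidesseski   [palatalisation]
  lidesseski → lidissiski   [vowel merger]
  lidissiski (rule 4 does not apply)
  lidissiski → lidississi   [palatalisation]
  giving Gatori lidississi.
Among the options, 'lidississi' alone shows every Gatori change applied in order.

lidississi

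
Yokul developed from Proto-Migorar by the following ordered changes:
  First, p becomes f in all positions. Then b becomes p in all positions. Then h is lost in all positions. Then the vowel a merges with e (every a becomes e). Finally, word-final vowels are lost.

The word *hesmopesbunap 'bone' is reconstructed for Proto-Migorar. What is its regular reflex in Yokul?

Yokul: start from *hesmopesbunap.
  rule 1 (unconditioned shift): hesmopesbunap → hesmofesbunaf
  rule 2 (unconditioned shift): hesmofesbunaf → hesmofespunaf
  rule 3 (h-loss): hesmofespunaf → esmofespunaf
  rule 4 (vowel merger): esmofespunaf → esmofespunef
  rule 5: no change — esmofespunef
  ⇒ Yokul esmofespunef

esmofespunef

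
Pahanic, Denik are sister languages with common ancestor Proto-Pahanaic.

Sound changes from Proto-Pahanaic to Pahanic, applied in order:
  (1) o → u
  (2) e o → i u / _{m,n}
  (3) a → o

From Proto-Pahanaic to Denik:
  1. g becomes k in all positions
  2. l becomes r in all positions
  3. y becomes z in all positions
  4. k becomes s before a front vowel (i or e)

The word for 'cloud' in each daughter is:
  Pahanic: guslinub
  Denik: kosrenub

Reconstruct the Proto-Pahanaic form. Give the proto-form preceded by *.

*goslenub

Position 2: Pahanic has u, Denik has o. Denik preserves o here (none of its changes turn any other segment into o), so the proto-segment is *o.
Position 5: Pahanic has i, Denik has e. Denik preserves e here (none of its changes turn any other segment into e), so the proto-segment is *e.
Position 1: Pahanic has g, Denik has k. Pahanic preserves g here (none of its changes turn any other segment into g), so the proto-segment is *g.
Verify the candidate proto-form against each daughter:
Pahanic: start from *goslenub.
  rule 1 (vowel merger): goslenub → guslenub
  rule 2 (pre-nasal raising): guslenub → guslinub
  rule 3: no change — guslinub
  ⇒ Pahanic guslinub
Denik: *goslenub
  goslenub → koslenub   [unconditioned shift]
  koslenub → kosrenub   [unconditioned shift]
  kosrenub (rule 3 does not apply)
  kosrenub (rule 4 does not apply)
  giving Denik kosrenub.
Only *goslenub yields all of Pahanic guslinub, Denik kosrenub.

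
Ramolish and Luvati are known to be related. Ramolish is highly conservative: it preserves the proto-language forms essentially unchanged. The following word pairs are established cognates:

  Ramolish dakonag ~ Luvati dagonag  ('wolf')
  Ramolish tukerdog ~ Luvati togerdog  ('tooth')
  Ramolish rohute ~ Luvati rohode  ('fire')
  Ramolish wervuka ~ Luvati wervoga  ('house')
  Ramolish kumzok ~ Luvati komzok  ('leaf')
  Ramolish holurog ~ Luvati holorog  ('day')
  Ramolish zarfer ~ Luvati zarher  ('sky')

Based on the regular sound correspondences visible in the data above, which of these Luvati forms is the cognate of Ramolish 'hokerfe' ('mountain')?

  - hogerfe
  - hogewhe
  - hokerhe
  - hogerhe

hogerhe

tukerdog ~ togerdog — Ramolish k corresponds to Luvati g between vowels (before a front vowel).
zarfer ~ zarher — Ramolish f corresponds to Luvati h after a consonant, before a front vowel.
Applying these to Ramolish 'hokerfe':
  hokerfe → hogerfe   (k→g between vowels (before a front vowel))
  hogerfe → hogerhe   (f→h after a consonant, before a front vowel)
So the Luvati cognate is 'hogerhe'.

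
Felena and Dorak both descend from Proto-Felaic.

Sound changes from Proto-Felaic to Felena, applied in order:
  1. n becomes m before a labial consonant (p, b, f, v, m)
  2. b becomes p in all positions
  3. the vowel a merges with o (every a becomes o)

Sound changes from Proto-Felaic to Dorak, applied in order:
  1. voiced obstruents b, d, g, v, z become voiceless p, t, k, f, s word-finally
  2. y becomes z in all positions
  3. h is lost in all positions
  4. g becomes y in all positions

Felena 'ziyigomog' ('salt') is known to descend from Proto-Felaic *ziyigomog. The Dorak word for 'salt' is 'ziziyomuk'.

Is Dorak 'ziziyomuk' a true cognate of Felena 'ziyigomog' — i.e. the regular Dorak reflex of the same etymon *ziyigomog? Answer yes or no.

no

Derive the expected Dorak reflex of *ziyigomog:
Dorak: start from *ziyigomog.
  rule 1 (final devoicing): ziyigomog → ziyigomok
  rule 2 (unconditioned shift): ziyigomok → zizigomok
  rule 3: no change — zizigomok
  rule 4 (unconditioned shift): zizigomok → ziziyomok
  ⇒ Dorak ziziyomok
The regular Dorak reflex would be 'ziziyomok', but the attested form is 'ziziyomuk'. The correspondence is irregular, so they are not cognates (the Dorak form has a different source).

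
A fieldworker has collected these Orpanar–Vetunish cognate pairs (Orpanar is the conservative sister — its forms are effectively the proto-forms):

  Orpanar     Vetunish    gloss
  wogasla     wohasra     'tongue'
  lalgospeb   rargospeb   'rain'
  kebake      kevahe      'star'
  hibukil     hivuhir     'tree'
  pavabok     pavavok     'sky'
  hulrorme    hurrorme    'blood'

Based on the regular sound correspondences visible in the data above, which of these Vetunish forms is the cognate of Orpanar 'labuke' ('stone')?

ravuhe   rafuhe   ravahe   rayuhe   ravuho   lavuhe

ravuhe

lalgospeb ~ rargospeb — Orpanar l corresponds to Vetunish r word-initially before a back vowel.
hibukil ~ hivuhir — Orpanar b corresponds to Vetunish v between vowels (before a back vowel).
kebake ~ kevahe — Orpanar k corresponds to Vetunish h between vowels (before a front vowel).
Applying these to Orpanar 'labuke':
  labuke → rabuke   (l→r word-initially before a back vowel)
  rabuke → ravuke   (b→v between vowels (before a back vowel))
  ravuke → ravuhe   (k→h between vowels (before a front vowel))
So the Vetunish cognate is 'ravuhe'.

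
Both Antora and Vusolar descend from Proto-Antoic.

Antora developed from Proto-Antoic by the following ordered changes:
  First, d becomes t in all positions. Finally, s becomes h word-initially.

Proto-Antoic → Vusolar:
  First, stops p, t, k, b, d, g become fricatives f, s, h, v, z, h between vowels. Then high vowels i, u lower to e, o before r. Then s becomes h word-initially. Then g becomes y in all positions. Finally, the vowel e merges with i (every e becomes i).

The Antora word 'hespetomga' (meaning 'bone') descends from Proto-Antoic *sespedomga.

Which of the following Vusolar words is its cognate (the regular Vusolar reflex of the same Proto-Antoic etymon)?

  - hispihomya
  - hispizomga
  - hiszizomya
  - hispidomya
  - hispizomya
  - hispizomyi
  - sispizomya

Vusolar: *sespedomga
  sespedomga → sespezomga   [intervocalic lenition]
  sespezomga (rule 2 does not apply)
  sespezomga → hespezomga   [debuccalisation]
  hespezomga → hespezomya   [unconditioned shift]
  hespezomya → hispizomya   [vowel merger]
  giving Vusolar hispizomya.
The other candidates each miss or misapply at least one Vusolar change.

hispizomya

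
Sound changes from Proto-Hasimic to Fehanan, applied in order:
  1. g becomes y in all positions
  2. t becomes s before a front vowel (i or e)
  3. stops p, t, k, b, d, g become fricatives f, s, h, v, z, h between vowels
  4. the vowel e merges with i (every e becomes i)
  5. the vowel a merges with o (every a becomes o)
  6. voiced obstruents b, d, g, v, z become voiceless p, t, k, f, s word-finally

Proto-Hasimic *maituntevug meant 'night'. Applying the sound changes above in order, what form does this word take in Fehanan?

moisunsivuy

Fehanan: start from *maituntevug.
  rule 1 (unconditioned shift): maituntevug → maituntevuy
  rule 2 (palatalisation): maituntevuy → maitunsevuy
  rule 3 (intervocalic lenition): maitunsevuy → maisunsevuy
  rule 4 (vowel merger): maisunsevuy → maisunsivuy
  rule 5 (vowel merger): maisunsivuy → moisunsivuy
  rule 6: no change — moisunsivuy
  ⇒ Fehanan moisunsivuy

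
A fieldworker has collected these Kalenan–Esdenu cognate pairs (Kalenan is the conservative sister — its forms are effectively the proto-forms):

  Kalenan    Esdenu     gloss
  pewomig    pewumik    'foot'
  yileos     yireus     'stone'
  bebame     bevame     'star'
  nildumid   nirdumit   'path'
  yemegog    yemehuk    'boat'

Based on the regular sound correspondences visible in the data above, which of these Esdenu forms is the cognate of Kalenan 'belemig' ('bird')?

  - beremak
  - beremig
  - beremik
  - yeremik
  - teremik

yileos ~ yireus — Kalenan l corresponds to Esdenu r between vowels (before a front vowel).
pewomig ~ pewumik, yemegog ~ yemehuk — Kalenan g corresponds to Esdenu k word-finally.
Applying these to Kalenan 'belemig':
  belemig → beremig   (l→r between vowels (before a front vowel))
  beremig → beremik   (g→k word-finally)
So the Esdenu cognate is 'beremik'.

beremik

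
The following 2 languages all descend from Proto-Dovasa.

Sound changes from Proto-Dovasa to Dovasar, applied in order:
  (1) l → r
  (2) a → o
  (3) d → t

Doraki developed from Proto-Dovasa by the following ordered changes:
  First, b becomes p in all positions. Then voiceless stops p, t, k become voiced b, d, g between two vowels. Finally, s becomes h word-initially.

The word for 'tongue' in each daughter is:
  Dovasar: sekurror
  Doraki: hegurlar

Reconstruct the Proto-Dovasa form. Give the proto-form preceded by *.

Position 1: Dovasar has s, Doraki has h. Dovasar preserves s here (none of its changes turn any other segment into s), so the proto-segment is *s.
Position 7: Dovasar has o, Doraki has a. Doraki preserves a here (none of its changes turn any other segment into a), so the proto-segment is *a.
Position 3: Dovasar has k, Doraki has g. Dovasar preserves k here (none of its changes turn any other segment into k), so the proto-segment is *k.
Continuing position by position gives *sekurlar; check it forward:
Dovasar: start from *sekurlar.
  rule 1 (unconditioned shift): sekurlar → sekurrar
  rule 2 (vowel merger): sekurrar → sekurror
  rule 3: no change — sekurror
  ⇒ Dovasar sekurror
Doraki: start from *sekurlar.
  rule 1: no change — sekurlar
  rule 2 (intervocalic voicing): sekurlar → segurlar
  rule 3 (debuccalisation): segurlar → hegurlar
  ⇒ Doraki hegurlar
No other proto-form is consistent with every reflex, so the reconstruction is *sekurlar.

*sekurlar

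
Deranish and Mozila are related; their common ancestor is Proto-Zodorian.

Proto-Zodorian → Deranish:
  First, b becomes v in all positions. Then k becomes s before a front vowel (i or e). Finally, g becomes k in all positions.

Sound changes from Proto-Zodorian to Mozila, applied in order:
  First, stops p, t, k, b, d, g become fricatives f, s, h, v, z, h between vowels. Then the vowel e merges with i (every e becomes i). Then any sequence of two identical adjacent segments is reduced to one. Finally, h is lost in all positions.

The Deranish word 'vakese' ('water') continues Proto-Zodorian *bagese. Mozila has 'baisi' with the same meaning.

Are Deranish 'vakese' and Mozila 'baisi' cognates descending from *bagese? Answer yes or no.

yes

Derive the expected Mozila reflex of *bagese:
Mozila: *bagese
  bagese → bahese   [intervocalic lenition]
  bahese → bahisi   [vowel merger]
  bahisi (rule 3 does not apply)
  bahisi → baisi   [h-loss]
  giving Mozila baisi.
Mozila 'baisi' matches the regular reflex exactly, so the pair is cognate.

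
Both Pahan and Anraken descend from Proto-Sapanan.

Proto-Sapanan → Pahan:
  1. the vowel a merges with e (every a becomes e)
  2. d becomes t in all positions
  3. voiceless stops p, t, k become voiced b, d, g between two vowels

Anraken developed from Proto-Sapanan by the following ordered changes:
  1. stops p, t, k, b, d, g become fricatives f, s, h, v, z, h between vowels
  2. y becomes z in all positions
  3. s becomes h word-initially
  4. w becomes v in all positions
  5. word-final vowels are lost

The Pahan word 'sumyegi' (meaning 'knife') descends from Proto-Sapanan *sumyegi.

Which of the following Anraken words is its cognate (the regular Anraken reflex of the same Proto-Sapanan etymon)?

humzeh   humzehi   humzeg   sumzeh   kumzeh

humzeh

Anraken: *sumyegi
  sumyegi → sumyehi   [intervocalic lenition]
  sumyehi → sumzehi   [unconditioned shift]
  sumzehi → humzehi   [debuccalisation]
  humzehi (rule 4 does not apply)
  humzehi → humzeh   [apocope]
  giving Anraken humzeh.
The other candidates each miss or misapply at least one Anraken change.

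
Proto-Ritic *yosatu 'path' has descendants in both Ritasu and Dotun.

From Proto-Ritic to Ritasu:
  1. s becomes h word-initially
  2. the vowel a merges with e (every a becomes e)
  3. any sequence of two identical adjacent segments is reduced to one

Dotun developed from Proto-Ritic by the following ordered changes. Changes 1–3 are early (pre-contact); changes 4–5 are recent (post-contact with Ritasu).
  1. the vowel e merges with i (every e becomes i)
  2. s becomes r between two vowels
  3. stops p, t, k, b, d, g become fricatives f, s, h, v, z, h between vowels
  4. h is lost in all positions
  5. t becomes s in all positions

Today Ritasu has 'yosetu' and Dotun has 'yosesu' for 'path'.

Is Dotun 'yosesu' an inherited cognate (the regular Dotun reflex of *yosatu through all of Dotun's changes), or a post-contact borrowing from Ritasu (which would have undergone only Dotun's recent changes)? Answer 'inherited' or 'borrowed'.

If inherited, *yosatu would pass through all of Dotun's changes:
Dotun: *yosatu > yoratu > yorasu  (by rhotacism, intervocalic lenition)
If borrowed from Ritasu 'yosetu' after the early changes, it would undergo only the recent ones:
  rule 4 (h-loss): no change (yosetu)
  rule 5 (unconditioned shift): yosetu → yosesu
  ⇒ as a loan: yosesu
Dotun 'yosesu' matches the loan outcome 'yosesu', not the inherited 'yorasu' — it skipped the early Dotun changes, so it was borrowed from Ritasu.

borrowed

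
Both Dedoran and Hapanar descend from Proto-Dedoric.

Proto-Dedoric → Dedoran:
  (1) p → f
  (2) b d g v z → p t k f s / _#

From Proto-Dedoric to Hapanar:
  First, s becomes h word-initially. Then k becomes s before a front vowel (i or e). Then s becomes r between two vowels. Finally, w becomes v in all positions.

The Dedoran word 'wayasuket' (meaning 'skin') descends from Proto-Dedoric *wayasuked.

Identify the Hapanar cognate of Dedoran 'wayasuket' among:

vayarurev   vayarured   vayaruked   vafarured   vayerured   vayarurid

Hapanar: start from *wayasuked.
  rule 1: no change — wayasuked
  rule 2 (palatalisation): wayasuked → wayasused
  rule 3 (rhotacism): wayasused → wayarured
  rule 4 (unconditioned shift): wayarured → vayarured
  ⇒ Hapanar vayarured

vayarured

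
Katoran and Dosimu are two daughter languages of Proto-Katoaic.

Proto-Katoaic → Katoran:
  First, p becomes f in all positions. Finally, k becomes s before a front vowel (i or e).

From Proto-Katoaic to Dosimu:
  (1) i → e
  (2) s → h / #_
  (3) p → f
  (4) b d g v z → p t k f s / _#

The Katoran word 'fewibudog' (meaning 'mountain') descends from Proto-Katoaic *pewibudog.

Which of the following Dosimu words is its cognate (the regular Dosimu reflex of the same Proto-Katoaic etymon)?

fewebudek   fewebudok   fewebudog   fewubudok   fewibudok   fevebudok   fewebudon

Dosimu: *pewibudog
  pewibudog → pewebudog   [vowel merger]
  pewebudog (rule 2 does not apply)
  pewebudog → fewebudog   [unconditioned shift]
  fewebudog → fewebudok   [final devoicing]
  giving Dosimu fewebudok.
Among the options, 'fewebudok' alone shows every Dosimu change applied in order.

fewebudok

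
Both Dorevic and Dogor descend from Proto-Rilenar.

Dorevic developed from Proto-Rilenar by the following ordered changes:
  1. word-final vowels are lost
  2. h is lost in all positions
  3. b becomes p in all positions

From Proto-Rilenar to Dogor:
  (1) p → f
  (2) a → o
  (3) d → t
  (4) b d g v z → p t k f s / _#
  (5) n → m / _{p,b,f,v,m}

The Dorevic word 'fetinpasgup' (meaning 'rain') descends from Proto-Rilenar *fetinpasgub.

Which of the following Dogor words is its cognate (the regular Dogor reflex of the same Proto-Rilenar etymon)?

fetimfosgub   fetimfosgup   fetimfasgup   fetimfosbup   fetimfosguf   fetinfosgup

Dogor: start from *fetinpasgub.
  rule 1 (unconditioned shift): fetinpasgub → fetinfasgub
  rule 2 (vowel merger): fetinfasgub → fetinfosgub
  rule 3: no change — fetinfosgub
  rule 4 (final devoicing): fetinfosgub → fetinfosgup
  rule 5 (nasal place assimilation): fetinfosgup → fetimfosgup
  ⇒ Dogor fetimfosgup
The other candidates each miss or misapply at least one Dogor change.

fetimfosgup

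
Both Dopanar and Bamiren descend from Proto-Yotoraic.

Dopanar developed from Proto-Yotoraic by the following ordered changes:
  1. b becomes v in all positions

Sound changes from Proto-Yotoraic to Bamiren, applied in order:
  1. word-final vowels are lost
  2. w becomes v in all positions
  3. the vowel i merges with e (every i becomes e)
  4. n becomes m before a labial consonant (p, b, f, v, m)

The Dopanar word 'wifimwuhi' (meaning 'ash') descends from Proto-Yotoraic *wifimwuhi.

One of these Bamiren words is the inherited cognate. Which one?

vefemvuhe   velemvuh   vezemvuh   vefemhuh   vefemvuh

vefemvuh

Bamiren: *wifimwuhi
  wifimwuhi → wifimwuh   [apocope]
  wifimwuh → vifimvuh   [unconditioned shift]
  vifimvuh → vefemvuh   [vowel merger]
  vefemvuh (rule 4 does not apply)
  giving Bamiren vefemvuh.
The other candidates each miss or misapply at least one Bamiren change.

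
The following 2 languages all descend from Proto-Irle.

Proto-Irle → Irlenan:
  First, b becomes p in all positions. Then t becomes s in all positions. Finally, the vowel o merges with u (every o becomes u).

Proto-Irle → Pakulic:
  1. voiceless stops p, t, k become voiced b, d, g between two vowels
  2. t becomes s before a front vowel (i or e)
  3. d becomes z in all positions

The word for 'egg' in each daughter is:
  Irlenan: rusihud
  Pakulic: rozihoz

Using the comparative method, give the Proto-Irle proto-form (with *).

Position 2: Irlenan has u, Pakulic has o. Pakulic preserves o here (none of its changes turn any other segment into o), so the proto-segment is *o.
Position 6: Irlenan has u, Pakulic has o. Pakulic preserves o here (none of its changes turn any other segment into o), so the proto-segment is *o.
This points to *rotihod. Verify forward in each daughter:
Irlenan: *rotihod
  rotihod (rule 1 does not apply)
  rotihod → rosihod   [unconditioned shift]
  rosihod → rusihud   [vowel merger]
  giving Irlenan rusihud.
Pakulic: *rotihod
  rotihod → rodihod   [intervocalic voicing]
  rodihod (rule 2 does not apply)
  rodihod → rozihoz   [unconditioned shift]
  giving Pakulic rozihoz.
Only *rotihod yields all of Irlenan rusihud, Pakulic rozihoz.

*rotihod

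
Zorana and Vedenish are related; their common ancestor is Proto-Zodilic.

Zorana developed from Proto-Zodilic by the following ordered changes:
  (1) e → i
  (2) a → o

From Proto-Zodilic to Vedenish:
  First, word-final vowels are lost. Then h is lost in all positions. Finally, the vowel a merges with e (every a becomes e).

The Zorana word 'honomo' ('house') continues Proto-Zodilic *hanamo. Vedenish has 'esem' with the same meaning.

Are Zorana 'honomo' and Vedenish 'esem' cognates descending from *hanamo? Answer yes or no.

Derive the expected Vedenish reflex of *hanamo:
Vedenish: *hanamo
  hanamo → hanam   [apocope]
  hanam → anam   [h-loss]
  anam → enem   [vowel merger]
  giving Vedenish enem.
The regular Vedenish reflex would be 'enem', but the attested form is 'esem'. The correspondence is irregular, so they are not cognates (the Vedenish form has a different source).

no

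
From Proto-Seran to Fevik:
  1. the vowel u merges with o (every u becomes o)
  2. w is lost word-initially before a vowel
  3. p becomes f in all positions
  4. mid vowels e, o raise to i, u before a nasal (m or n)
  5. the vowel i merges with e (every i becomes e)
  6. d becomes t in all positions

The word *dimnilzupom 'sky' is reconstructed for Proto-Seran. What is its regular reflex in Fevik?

temnelzofum

Fevik: *dimnilzupom > dimnilzopom > dimnilzofom > dimnilzofum > demnelzofum > temnelzofum  (by vowel merger, unconditioned shift, pre-nasal raising, vowel merger, unconditioned shift)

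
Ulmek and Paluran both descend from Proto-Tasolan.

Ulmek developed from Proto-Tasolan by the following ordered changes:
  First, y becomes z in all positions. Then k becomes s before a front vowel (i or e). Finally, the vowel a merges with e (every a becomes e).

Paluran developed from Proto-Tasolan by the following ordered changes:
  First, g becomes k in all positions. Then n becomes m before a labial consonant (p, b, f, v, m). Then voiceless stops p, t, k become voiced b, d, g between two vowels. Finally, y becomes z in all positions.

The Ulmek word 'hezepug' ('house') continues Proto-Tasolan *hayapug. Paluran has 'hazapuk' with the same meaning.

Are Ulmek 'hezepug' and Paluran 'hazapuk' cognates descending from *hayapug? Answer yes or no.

no

Derive the expected Paluran reflex of *hayapug:
Paluran: start from *hayapug.
  rule 1 (unconditioned shift): hayapug → hayapuk
  rule 2: no change — hayapuk
  rule 3 (intervocalic voicing): hayapuk → hayabuk
  rule 4 (unconditioned shift): hayabuk → hazabuk
  ⇒ Paluran hazabuk
The regular Paluran reflex would be 'hazabuk', but the attested form is 'hazapuk'. The correspondence is irregular, so they are not cognates (the Paluran form has a different source).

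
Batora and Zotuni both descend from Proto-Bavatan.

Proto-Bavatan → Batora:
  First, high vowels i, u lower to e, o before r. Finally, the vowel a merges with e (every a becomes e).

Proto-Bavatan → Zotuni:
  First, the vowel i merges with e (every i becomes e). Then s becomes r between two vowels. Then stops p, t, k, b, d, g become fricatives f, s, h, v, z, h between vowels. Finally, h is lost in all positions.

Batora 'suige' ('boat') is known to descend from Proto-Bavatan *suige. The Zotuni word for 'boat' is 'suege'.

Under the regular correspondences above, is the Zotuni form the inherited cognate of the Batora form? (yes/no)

no

Derive the expected Zotuni reflex of *suige:
Zotuni: *suige > suege > suehe > suee  (by vowel merger, intervocalic lenition, h-loss)
The regular Zotuni reflex would be 'suee', but the attested form is 'suege'. The correspondence is irregular, so they are not cognates (the Zotuni form has a different source).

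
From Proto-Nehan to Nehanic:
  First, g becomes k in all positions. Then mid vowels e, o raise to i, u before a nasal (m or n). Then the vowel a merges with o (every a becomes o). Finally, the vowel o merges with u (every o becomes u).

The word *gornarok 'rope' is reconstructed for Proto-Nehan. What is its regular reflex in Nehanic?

kurnuruk

Nehanic: *gornarok > kornarok > kornorok > kurnuruk  (by unconditioned shift, vowel merger, vowel merger)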